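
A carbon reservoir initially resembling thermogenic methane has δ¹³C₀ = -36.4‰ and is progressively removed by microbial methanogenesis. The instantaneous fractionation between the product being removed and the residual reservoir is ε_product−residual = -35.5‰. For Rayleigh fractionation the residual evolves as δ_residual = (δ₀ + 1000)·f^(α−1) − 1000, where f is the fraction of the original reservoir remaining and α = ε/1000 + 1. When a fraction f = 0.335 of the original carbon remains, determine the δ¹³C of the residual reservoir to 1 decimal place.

Rayleigh residual: δ_res = (δ₀ + 1000)·f^(α−1) − 1000
α = ε/1000 + 1 = 0.96450, so α − 1 = -0.03550
f^(α−1) = 0.335^(-0.03550) = 1.039587
δ_res = (-36.4 + 1000) × 1.039587 − 1000 = 1001.746 − 1000 = 1.75‰

1.7‰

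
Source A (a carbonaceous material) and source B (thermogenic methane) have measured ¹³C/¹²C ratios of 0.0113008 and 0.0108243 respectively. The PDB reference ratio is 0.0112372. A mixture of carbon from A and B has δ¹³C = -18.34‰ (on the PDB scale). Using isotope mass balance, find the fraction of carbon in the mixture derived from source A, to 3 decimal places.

δ_A = (0.0113008/0.0112372 − 1)×1000 = (1.005660 − 1)×1000 = 5.660‰
δ_B = (0.0108243/0.0112372 − 1)×1000 = (0.963256 − 1)×1000 = -36.744‰
f_A = (δ_mix − δ_B)/(δ_A − δ_B) = (-18.34 − (-36.744))/(5.660 − (-36.744))
f_A = 18.404 / 42.404 = 0.4340

0.434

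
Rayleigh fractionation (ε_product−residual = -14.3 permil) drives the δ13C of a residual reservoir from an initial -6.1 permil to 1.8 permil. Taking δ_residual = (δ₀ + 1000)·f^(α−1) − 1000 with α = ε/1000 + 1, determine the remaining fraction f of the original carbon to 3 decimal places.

0.575

α − 1 = ε/1000 = -0.0143
(δ_res + 1000)/(δ₀ + 1000) = (1.8 + 1000)/(-6.1 + 1000) = 1001.8/993.9 = 1.007948
f = 1.007948^(1/-0.0143) = exp(ln(1.007948)/-0.0143) = exp(0.00792/-0.0143)
f = exp(-0.5536) = 0.5749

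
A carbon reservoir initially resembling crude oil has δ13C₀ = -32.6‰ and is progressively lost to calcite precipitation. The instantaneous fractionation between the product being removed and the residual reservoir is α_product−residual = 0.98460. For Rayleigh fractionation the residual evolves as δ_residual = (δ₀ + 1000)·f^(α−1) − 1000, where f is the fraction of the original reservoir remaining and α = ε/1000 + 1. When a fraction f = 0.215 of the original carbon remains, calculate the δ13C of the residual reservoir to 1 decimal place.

-9.4‰

Rayleigh residual: δ_res = (δ₀ + 1000)·f^(α−1) − 1000
α − 1 = -0.01540
f^(α−1) = 0.215^(-0.01540) = 1.023954
δ_res = (-32.6 + 1000) × 1.023954 − 1000 = 990.573 − 1000 = -9.43‰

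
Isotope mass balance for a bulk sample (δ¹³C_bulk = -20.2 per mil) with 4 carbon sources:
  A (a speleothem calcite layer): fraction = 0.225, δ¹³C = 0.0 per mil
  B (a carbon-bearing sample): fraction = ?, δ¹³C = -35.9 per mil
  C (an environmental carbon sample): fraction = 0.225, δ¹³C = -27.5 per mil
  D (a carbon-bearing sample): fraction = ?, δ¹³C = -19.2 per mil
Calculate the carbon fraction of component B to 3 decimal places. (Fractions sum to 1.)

0.207

Let f_B and f_D be the unknown fractions; fractions sum to 1 so f_B + f_D = 0.550.
Mass balance: Σ fᵢ·δᵢ = δ_bulk ⇒ f_B·(-35.9) + f_D·(-19.2) = -20.2 − (-6.188) = -14.012
Substitute f_D = 0.550 − f_B:
f_B·(-35.9 − -19.2) = -14.012 − 0.550×(-19.2) = -3.452
f_B = -3.452 / -16.7 = 0.2067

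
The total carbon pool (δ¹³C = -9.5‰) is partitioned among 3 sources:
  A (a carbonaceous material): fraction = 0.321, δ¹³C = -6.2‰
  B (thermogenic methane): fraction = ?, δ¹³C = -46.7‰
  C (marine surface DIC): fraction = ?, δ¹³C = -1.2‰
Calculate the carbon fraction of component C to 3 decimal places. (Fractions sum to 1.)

0.532

Let f_C and f_B be the unknown fractions; fractions sum to 1 so f_C + f_B = 0.679.
Mass balance: Σ fᵢ·δᵢ = δ_bulk ⇒ f_C·(-1.2) + f_B·(-46.7) = -9.5 − (-1.990) = -7.510
Substitute f_B = 0.679 − f_C:
f_C·(-1.2 − -46.7) = -7.510 − 0.679×(-46.7) = 24.200
f_C = 24.200 / 45.5 = 0.5319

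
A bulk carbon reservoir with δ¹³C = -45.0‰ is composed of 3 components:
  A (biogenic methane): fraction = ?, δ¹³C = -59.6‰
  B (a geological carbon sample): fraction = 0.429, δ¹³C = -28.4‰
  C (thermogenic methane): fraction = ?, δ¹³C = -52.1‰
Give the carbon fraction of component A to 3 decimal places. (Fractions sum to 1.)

0.409

Let f_A and f_C be the unknown fractions; fractions sum to 1 so f_A + f_C = 0.571.
Mass balance: Σ fᵢ·δᵢ = δ_bulk ⇒ f_A·(-59.6) + f_C·(-52.1) = -45.0 − (-12.184) = -32.816
Substitute f_C = 0.571 − f_A:
f_A·(-59.6 − -52.1) = -32.816 − 0.571×(-52.1) = -3.067
f_A = -3.067 / -7.5 = 0.4090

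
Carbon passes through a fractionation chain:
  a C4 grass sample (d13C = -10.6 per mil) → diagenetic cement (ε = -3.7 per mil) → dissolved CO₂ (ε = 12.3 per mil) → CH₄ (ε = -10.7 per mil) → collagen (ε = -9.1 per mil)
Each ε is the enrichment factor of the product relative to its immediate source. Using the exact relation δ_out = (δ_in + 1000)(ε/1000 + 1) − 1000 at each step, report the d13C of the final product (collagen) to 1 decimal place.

-21.8 per mil

step 1: δ = (-10.60 + 1000)·(-3.7/1000 + 1) − 1000 = -14.26 per mil
step 2: δ = (-14.26 + 1000)·(12.3/1000 + 1) − 1000 = -2.14 per mil
step 3: δ = (-2.14 + 1000)·(-10.7/1000 + 1) − 1000 = -12.81 per mil
step 4: δ = (-12.81 + 1000)·(-9.1/1000 + 1) − 1000 = -21.80 per mil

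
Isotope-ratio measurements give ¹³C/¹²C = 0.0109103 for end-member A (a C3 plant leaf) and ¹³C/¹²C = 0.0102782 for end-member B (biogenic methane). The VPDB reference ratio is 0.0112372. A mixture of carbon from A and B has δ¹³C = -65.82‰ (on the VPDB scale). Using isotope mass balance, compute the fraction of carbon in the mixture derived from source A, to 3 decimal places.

δ_A = (0.0109103/0.0112372 − 1)×1000 = (0.970909 − 1)×1000 = -29.091‰
δ_B = (0.0102782/0.0112372 − 1)×1000 = (0.914658 − 1)×1000 = -85.342‰
f_A = (δ_mix − δ_B)/(δ_A − δ_B) = (-65.82 − (-85.342))/(-29.091 − (-85.342))
f_A = 19.522 / 56.251 = 0.3470

0.347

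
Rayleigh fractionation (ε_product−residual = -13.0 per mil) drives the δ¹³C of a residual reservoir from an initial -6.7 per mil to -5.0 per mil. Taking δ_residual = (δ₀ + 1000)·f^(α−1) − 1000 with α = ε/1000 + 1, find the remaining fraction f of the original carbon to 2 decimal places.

0.88

α − 1 = ε/1000 = -0.0130
(δ_res + 1000)/(δ₀ + 1000) = (-5.0 + 1000)/(-6.7 + 1000) = 995.0/993.3 = 1.001711
f = 1.001711^(1/-0.0130) = exp(ln(1.001711)/-0.0130) = exp(0.00171/-0.0130)
f = exp(-0.1315) = 0.8767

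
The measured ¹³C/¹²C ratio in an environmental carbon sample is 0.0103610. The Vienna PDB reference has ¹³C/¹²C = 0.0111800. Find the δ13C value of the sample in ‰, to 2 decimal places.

-73.26‰

δ13C = (R_sample / R_standard − 1) × 1000
R_sample / R_standard = 0.0103610 / 0.0111800 = 0.926744
δ13C = (0.926744 − 1) × 1000 = -73.256‰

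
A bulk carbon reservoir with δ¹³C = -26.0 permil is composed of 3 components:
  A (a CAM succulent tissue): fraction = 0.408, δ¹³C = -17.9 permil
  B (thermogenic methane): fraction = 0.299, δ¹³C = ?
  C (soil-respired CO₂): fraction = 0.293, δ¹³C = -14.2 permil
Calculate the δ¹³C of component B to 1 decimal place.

-48.6 permil

Isotope mass balance: δ_bulk = Σ fᵢ·δᵢ.
-26.0 = 0.408×(-17.9) + 0.299×δ_B + 0.293×(-14.2)
0.299·δ_B = -26.0 − (-11.464) = -14.536
δ_B = -14.536 / 0.299 = -48.62 permil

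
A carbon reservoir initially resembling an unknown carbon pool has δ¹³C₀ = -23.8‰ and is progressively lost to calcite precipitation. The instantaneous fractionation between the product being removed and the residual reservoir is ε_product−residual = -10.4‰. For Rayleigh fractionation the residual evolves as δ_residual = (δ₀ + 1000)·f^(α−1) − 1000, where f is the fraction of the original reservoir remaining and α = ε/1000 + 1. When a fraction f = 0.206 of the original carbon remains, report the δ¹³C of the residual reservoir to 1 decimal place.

-7.6‰

Rayleigh residual: δ_res = (δ₀ + 1000)·f^(α−1) − 1000
α = ε/1000 + 1 = 0.98960, so α − 1 = -0.01040
f^(α−1) = 0.206^(-0.01040) = 1.016566
δ_res = (-23.8 + 1000) × 1.016566 − 1000 = 992.372 − 1000 = -7.63‰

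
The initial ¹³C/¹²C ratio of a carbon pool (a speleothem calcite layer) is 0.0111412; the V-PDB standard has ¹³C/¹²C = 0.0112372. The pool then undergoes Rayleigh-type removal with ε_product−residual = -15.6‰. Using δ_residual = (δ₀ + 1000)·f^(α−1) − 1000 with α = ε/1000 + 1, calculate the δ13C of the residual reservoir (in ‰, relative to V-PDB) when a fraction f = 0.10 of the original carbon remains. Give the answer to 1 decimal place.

δ₀ = (0.0111412/0.0112372 − 1)×1000 = (0.991457 − 1)×1000 = -8.543‰
α − 1 = ε/1000 = -0.0156
f^(α−1) = 0.10^(-0.0156) = 1.036573
δ_res = (-8.543 + 1000) × 1.036573 − 1000 = 1027.718 − 1000 = 27.72‰

27.7‰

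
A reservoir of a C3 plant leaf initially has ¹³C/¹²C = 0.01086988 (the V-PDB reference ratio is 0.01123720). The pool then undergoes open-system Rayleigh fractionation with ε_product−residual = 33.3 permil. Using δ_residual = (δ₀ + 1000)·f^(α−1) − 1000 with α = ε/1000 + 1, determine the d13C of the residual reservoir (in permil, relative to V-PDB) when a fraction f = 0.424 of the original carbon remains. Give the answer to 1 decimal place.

δ₀ = (0.01086988/0.01123720 − 1)×1000 = (0.967312 − 1)×1000 = -32.688 permil
α − 1 = ε/1000 = 0.0333
f^(α−1) = 0.424^(0.0333) = 0.971832
δ_res = (-32.688 + 1000) × 0.971832 − 1000 = 940.065 − 1000 = -59.93 permil

-59.9 permil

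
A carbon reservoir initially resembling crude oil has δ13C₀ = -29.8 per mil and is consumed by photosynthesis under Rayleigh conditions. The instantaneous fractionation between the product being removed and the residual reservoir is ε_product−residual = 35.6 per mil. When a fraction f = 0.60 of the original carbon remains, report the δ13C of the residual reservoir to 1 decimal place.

Rayleigh residual: δ_res = (δ₀ + 1000)·f^(α−1) − 1000
α = ε/1000 + 1 = 1.03560, so α − 1 = 0.03560
f^(α−1) = 0.60^(0.03560) = 0.981979
δ_res = (-29.8 + 1000) × 0.981979 − 1000 = 952.716 − 1000 = -47.28 per mil

-47.3 per mil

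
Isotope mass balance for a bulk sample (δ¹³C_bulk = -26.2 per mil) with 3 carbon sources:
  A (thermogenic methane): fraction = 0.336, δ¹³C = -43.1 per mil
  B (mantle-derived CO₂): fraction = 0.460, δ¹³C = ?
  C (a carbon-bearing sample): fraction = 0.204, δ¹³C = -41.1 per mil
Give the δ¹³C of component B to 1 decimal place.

Isotope mass balance: δ_bulk = Σ fᵢ·δᵢ.
-26.2 = 0.336×(-43.1) + 0.460×δ_B + 0.204×(-41.1)
0.460·δ_B = -26.2 − (-22.866) = -3.334
δ_B = -3.334 / 0.460 = -7.25 per mil

-7.2 per mil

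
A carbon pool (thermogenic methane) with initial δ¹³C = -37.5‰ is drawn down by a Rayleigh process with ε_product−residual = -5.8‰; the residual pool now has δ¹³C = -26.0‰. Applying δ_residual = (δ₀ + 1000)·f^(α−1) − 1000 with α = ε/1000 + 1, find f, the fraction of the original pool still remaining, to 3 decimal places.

α − 1 = ε/1000 = -0.0058
(δ_res + 1000)/(δ₀ + 1000) = (-26.0 + 1000)/(-37.5 + 1000) = 974.0/962.5 = 1.011948
f = 1.011948^(1/-0.0058) = exp(ln(1.011948)/-0.0058) = exp(0.01188/-0.0058)
f = exp(-2.0478) = 0.1290

0.129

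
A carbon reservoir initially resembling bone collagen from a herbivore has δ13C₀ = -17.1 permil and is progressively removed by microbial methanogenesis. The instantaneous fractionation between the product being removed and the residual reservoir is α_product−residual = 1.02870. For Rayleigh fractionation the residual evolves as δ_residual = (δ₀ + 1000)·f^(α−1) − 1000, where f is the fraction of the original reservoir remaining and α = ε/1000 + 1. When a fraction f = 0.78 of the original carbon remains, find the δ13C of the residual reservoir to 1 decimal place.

-24.1 permil

Rayleigh residual: δ_res = (δ₀ + 1000)·f^(α−1) − 1000
α − 1 = 0.02870
f^(α−1) = 0.78^(0.02870) = 0.992895
δ_res = (-17.1 + 1000) × 0.992895 − 1000 = 975.916 − 1000 = -24.08 permil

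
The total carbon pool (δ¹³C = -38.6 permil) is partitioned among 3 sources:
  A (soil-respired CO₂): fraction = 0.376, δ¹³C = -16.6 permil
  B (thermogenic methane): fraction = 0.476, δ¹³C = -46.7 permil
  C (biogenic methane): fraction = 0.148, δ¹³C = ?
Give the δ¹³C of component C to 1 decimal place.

-68.4 permil

Isotope mass balance: δ_bulk = Σ fᵢ·δᵢ.
-38.6 = 0.376×(-16.6) + 0.476×(-46.7) + 0.148×δ_C
0.148·δ_C = -38.6 − (-28.471) = -10.129
δ_C = -10.129 / 0.148 = -68.44 permil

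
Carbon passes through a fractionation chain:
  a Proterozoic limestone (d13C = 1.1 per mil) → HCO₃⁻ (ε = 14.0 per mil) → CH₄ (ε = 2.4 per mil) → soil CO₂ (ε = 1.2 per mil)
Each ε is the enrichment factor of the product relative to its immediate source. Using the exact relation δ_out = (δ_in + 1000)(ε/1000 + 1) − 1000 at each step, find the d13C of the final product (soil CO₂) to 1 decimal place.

step 1: δ = (1.10 + 1000)·(14.0/1000 + 1) − 1000 = 15.12 per mil
step 2: δ = (15.12 + 1000)·(2.4/1000 + 1) − 1000 = 17.55 per mil
step 3: δ = (17.55 + 1000)·(1.2/1000 + 1) − 1000 = 18.77 per mil

18.8 per mil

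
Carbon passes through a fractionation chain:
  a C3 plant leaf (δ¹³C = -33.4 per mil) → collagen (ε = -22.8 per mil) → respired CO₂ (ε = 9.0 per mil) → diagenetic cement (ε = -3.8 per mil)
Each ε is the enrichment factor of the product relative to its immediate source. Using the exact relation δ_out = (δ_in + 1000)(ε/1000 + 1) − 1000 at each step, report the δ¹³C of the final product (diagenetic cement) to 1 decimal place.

-50.6 per mil

step 1: δ = (-33.40 + 1000)·(-22.8/1000 + 1) − 1000 = -55.44 per mil
step 2: δ = (-55.44 + 1000)·(9.0/1000 + 1) − 1000 = -46.94 per mil
step 3: δ = (-46.94 + 1000)·(-3.8/1000 + 1) − 1000 = -50.56 per mil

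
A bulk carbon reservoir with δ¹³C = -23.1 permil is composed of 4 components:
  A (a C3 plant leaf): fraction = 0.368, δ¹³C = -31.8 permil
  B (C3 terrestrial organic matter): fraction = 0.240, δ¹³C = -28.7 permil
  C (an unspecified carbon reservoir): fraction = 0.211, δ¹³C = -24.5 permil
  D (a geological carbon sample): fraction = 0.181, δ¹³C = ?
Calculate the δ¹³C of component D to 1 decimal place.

3.6 permil

Isotope mass balance: δ_bulk = Σ fᵢ·δᵢ.
-23.1 = 0.368×(-31.8) + 0.240×(-28.7) + 0.211×(-24.5) + 0.181×δ_D
0.181·δ_D = -23.1 − (-23.760) = 0.660
δ_D = 0.660 / 0.181 = 3.65 permil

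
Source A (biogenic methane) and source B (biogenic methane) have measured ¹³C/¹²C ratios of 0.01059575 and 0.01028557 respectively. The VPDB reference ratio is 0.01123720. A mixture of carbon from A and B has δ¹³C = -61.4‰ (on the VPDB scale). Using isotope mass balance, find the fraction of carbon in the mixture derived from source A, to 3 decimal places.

δ_A = (0.01059575/0.01123720 − 1)×1000 = (0.942917 − 1)×1000 = -57.083‰
δ_B = (0.01028557/0.01123720 − 1)×1000 = (0.915314 − 1)×1000 = -84.686‰
f_A = (δ_mix − δ_B)/(δ_A − δ_B) = (-61.4 − (-84.686))/(-57.083 − (-84.686))
f_A = 23.286 / 27.603 = 0.8436

0.844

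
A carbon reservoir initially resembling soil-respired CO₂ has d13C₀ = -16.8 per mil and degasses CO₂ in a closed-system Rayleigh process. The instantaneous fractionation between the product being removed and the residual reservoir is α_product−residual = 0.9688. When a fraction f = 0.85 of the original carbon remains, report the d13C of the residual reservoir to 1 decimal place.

-11.8 per mil

Rayleigh residual: δ_res = (δ₀ + 1000)·f^(α−1) − 1000
α − 1 = -0.03120
f^(α−1) = 0.85^(-0.03120) = 1.005083
δ_res = (-16.8 + 1000) × 1.005083 − 1000 = 988.198 − 1000 = -11.80 per mil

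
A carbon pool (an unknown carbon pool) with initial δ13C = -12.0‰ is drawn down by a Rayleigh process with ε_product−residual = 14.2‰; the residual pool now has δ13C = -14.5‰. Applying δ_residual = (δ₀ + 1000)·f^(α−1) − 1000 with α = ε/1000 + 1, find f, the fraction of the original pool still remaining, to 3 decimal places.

α − 1 = ε/1000 = 0.0142
(δ_res + 1000)/(δ₀ + 1000) = (-14.5 + 1000)/(-12.0 + 1000) = 985.5/988.0 = 0.997470
f = 0.997470^(1/0.0142) = exp(ln(0.997470)/0.0142) = exp(-0.00253/0.0142)
f = exp(-0.1784) = 0.8366

0.837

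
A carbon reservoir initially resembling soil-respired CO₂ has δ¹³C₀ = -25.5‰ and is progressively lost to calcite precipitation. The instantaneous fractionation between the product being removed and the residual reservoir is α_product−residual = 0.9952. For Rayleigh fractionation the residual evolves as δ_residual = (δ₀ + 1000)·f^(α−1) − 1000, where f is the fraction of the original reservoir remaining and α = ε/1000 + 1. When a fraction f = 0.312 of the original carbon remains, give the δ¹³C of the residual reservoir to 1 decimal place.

Rayleigh residual: δ_res = (δ₀ + 1000)·f^(α−1) − 1000
α − 1 = -0.00480
f^(α−1) = 0.312^(-0.00480) = 1.005606
δ_res = (-25.5 + 1000) × 1.005606 − 1000 = 979.964 − 1000 = -20.04‰

-20.0‰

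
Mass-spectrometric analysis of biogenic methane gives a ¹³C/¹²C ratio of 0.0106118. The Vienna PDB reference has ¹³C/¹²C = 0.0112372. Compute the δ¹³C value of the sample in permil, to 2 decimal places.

δ¹³C = (R_sample / R_standard − 1) × 1000
R_sample / R_standard = 0.0106118 / 0.0112372 = 0.944346
δ¹³C = (0.944346 − 1) × 1000 = -55.654 permil

-55.65 permil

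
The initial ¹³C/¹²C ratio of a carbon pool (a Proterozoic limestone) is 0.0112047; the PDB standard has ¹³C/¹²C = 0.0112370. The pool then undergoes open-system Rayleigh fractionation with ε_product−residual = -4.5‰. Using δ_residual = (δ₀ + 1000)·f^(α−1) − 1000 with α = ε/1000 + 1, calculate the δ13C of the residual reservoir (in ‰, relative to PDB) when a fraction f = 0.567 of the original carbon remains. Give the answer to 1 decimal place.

δ₀ = (0.0112047/0.0112370 − 1)×1000 = (0.997126 − 1)×1000 = -2.874‰
α − 1 = ε/1000 = -0.0045
f^(α−1) = 0.567^(-0.0045) = 1.002557
δ_res = (-2.874 + 1000) × 1.002557 − 1000 = 999.675 − 1000 = -0.33‰

-0.3‰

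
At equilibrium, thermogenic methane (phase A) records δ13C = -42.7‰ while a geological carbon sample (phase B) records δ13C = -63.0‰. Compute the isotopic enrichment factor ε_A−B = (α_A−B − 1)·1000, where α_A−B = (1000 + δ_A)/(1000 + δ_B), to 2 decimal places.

α_A−B = (1000 + -42.7) / (1000 + -63.0) = 957.3 / 937.0 = 1.021665
ε_A−B = (1.021665 − 1) × 1000 = 21.665‰
(The approximation ε ≈ δ_A − δ_B would give 20.3‰.)

21.66‰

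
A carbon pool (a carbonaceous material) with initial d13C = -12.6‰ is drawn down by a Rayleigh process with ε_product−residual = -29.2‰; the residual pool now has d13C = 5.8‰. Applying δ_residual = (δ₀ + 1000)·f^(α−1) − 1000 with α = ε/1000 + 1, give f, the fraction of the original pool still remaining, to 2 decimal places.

0.53

α − 1 = ε/1000 = -0.0292
(δ_res + 1000)/(δ₀ + 1000) = (5.8 + 1000)/(-12.6 + 1000) = 1005.8/987.4 = 1.018635
f = 1.018635^(1/-0.0292) = exp(ln(1.018635)/-0.0292) = exp(0.01846/-0.0292)
f = exp(-0.6323) = 0.5314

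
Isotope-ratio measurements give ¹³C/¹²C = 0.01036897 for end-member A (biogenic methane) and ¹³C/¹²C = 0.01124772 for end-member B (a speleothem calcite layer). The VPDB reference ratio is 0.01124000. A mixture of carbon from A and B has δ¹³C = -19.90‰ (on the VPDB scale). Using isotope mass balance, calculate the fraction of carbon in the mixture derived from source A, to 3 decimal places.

δ_A = (0.01036897/0.01124000 − 1)×1000 = (0.922506 − 1)×1000 = -77.494‰
δ_B = (0.01124772/0.01124000 − 1)×1000 = (1.000687 − 1)×1000 = 0.687‰
f_A = (δ_mix − δ_B)/(δ_A − δ_B) = (-19.90 − (0.687))/(-77.494 − (0.687))
f_A = -20.587 / -78.181 = 0.2633

0.263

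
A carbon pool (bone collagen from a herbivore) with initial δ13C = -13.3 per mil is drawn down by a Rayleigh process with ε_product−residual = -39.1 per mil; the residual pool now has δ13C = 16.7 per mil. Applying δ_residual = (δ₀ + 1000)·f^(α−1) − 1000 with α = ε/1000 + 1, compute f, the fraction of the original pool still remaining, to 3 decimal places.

α − 1 = ε/1000 = -0.0391
(δ_res + 1000)/(δ₀ + 1000) = (16.7 + 1000)/(-13.3 + 1000) = 1016.7/986.7 = 1.030404
f = 1.030404^(1/-0.0391) = exp(ln(1.030404)/-0.0391) = exp(0.02995/-0.0391)
f = exp(-0.7660) = 0.4649

0.465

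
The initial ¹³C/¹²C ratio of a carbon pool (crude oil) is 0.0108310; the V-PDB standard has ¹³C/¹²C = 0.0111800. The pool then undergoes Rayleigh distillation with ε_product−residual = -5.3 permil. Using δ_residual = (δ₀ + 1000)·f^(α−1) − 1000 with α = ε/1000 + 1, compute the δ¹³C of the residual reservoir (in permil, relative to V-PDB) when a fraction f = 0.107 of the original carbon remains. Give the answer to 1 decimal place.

-19.7 permil

δ₀ = (0.0108310/0.0111800 − 1)×1000 = (0.968784 − 1)×1000 = -31.216 permil
α − 1 = ε/1000 = -0.0053
f^(α−1) = 0.107^(-0.0053) = 1.011916
δ_res = (-31.216 + 1000) × 1.011916 − 1000 = 980.327 − 1000 = -19.67 permil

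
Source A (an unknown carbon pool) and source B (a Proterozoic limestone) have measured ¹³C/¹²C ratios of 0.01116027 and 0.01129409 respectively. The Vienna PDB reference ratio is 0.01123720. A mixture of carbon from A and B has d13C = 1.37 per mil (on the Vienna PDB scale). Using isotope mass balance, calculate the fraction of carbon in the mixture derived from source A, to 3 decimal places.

δ_A = (0.01116027/0.01123720 − 1)×1000 = (0.993154 − 1)×1000 = -6.846 per mil
δ_B = (0.01129409/0.01123720 − 1)×1000 = (1.005063 − 1)×1000 = 5.063 per mil
f_A = (δ_mix − δ_B)/(δ_A − δ_B) = (1.37 − (5.063))/(-6.846 − (5.063))
f_A = -3.693 / -11.909 = 0.3101

0.310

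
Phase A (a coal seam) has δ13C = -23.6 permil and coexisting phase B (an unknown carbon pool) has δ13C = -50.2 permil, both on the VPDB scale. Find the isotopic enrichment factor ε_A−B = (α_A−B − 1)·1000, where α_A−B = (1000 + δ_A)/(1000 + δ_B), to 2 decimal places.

28.01 permil

α_A−B = (1000 + -23.6) / (1000 + -50.2) = 976.4 / 949.8 = 1.028006
ε_A−B = (1.028006 − 1) × 1000 = 28.006 permil
(The approximation ε ≈ δ_A − δ_B would give 26.6 permil.)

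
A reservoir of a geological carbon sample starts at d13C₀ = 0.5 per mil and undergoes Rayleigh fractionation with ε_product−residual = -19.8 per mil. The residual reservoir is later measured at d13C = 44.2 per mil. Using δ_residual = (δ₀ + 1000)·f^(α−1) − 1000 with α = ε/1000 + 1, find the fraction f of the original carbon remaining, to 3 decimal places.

α − 1 = ε/1000 = -0.0198
(δ_res + 1000)/(δ₀ + 1000) = (44.2 + 1000)/(0.5 + 1000) = 1044.2/1000.5 = 1.043678
f = 1.043678^(1/-0.0198) = exp(ln(1.043678)/-0.0198) = exp(0.04275/-0.0198)
f = exp(-2.1591) = 0.1154

0.115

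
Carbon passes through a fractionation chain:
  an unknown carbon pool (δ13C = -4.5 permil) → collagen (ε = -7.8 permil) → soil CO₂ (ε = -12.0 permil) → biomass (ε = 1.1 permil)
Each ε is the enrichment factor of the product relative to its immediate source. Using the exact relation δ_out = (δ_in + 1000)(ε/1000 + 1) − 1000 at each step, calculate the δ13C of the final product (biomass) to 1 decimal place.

-23.0 permil

step 1: δ = (-4.50 + 1000)·(-7.8/1000 + 1) − 1000 = -12.26 permil
step 2: δ = (-12.26 + 1000)·(-12.0/1000 + 1) − 1000 = -24.12 permil
step 3: δ = (-24.12 + 1000)·(1.1/1000 + 1) − 1000 = -23.04 permil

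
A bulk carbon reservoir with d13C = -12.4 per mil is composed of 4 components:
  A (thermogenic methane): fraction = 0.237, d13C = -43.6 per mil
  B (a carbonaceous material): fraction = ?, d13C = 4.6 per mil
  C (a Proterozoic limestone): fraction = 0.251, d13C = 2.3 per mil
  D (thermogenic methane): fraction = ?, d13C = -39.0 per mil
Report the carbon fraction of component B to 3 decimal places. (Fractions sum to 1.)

0.397

Let f_B and f_D be the unknown fractions; fractions sum to 1 so f_B + f_D = 0.512.
Mass balance: Σ fᵢ·δᵢ = δ_bulk ⇒ f_B·(4.6) + f_D·(-39.0) = -12.4 − (-9.756) = -2.644
Substitute f_D = 0.512 − f_B:
f_B·(4.6 − -39.0) = -2.644 − 0.512×(-39.0) = 17.324
f_B = 17.324 / 43.6 = 0.3973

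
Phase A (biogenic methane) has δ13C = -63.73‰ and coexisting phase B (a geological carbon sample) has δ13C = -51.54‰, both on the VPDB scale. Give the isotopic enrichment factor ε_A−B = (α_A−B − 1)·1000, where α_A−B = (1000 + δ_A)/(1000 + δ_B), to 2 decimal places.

α_A−B = (1000 + -63.73) / (1000 + -51.54) = 936.27 / 948.46 = 0.987148
ε_A−B = (0.987148 − 1) × 1000 = -12.852‰
(The approximation ε ≈ δ_A − δ_B would give -12.19‰.)

-12.85‰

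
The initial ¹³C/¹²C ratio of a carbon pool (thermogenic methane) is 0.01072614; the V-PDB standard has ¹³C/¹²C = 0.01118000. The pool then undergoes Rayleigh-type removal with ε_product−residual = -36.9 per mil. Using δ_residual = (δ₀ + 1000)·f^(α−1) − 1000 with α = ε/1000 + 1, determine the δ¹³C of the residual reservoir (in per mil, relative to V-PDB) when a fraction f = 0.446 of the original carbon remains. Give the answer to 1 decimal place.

-11.6 per mil

δ₀ = (0.01072614/0.01118000 − 1)×1000 = (0.959404 − 1)×1000 = -40.596 per mil
α − 1 = ε/1000 = -0.0369
f^(α−1) = 0.446^(-0.0369) = 1.030243
δ_res = (-40.596 + 1000) × 1.030243 − 1000 = 988.419 − 1000 = -11.58 per mil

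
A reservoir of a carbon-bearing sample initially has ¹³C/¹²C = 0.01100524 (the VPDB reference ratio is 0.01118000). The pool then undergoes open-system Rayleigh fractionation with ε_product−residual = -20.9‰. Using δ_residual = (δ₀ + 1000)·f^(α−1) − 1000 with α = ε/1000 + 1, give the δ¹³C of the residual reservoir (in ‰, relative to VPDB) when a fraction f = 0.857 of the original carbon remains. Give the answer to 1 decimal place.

-12.5‰

δ₀ = (0.01100524/0.01118000 − 1)×1000 = (0.984369 − 1)×1000 = -15.631‰
α − 1 = ε/1000 = -0.0209
f^(α−1) = 0.857^(-0.0209) = 1.003230
δ_res = (-15.631 + 1000) × 1.003230 − 1000 = 987.548 − 1000 = -12.45‰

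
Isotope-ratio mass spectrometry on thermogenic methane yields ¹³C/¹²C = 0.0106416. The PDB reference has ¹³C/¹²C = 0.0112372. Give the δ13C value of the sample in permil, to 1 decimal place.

-53.0 permil

δ13C = (R_sample / R_standard − 1) × 1000
R_sample / R_standard = 0.0106416 / 0.0112372 = 0.946997
δ13C = (0.946997 − 1) × 1000 = -53.00 permil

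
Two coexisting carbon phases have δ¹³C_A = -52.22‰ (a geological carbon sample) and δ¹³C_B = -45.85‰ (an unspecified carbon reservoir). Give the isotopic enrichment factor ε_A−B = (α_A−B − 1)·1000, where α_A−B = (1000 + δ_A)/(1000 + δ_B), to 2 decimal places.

-6.68‰

α_A−B = (1000 + -52.22) / (1000 + -45.85) = 947.78 / 954.15 = 0.993324
ε_A−B = (0.993324 − 1) × 1000 = -6.676‰
(The approximation ε ≈ δ_A − δ_B would give -6.37‰.)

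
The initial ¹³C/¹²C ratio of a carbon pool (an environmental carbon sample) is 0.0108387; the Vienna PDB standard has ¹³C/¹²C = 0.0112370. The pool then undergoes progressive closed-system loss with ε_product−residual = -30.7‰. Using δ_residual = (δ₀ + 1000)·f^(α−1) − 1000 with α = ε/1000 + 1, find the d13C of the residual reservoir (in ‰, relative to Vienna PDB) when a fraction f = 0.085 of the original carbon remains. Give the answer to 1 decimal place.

40.4‰

δ₀ = (0.0108387/0.0112370 − 1)×1000 = (0.964555 − 1)×1000 = -35.445‰
α − 1 = ε/1000 = -0.0307
f^(α−1) = 0.085^(-0.0307) = 1.078616
δ_res = (-35.445 + 1000) × 1.078616 − 1000 = 1040.384 − 1000 = 40.38‰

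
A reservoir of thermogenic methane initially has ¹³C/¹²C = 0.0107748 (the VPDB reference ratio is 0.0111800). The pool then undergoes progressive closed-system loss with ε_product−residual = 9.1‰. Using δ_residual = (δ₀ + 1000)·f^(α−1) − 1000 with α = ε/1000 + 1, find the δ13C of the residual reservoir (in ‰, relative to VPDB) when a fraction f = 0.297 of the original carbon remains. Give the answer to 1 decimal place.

-46.8‰

δ₀ = (0.0107748/0.0111800 − 1)×1000 = (0.963757 − 1)×1000 = -36.243‰
α − 1 = ε/1000 = 0.0091
f^(α−1) = 0.297^(0.0091) = 0.989013
δ_res = (-36.243 + 1000) × 0.989013 − 1000 = 953.168 − 1000 = -46.83‰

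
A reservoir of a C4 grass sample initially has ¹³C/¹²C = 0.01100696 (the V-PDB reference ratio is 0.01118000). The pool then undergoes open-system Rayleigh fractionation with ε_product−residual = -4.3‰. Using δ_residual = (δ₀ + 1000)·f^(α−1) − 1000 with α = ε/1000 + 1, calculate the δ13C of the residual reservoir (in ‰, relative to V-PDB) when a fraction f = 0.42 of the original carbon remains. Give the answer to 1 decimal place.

δ₀ = (0.01100696/0.01118000 − 1)×1000 = (0.984522 − 1)×1000 = -15.478‰
α − 1 = ε/1000 = -0.0043
f^(α−1) = 0.42^(-0.0043) = 1.003737
δ_res = (-15.478 + 1000) × 1.003737 − 1000 = 988.202 − 1000 = -11.80‰

-11.8‰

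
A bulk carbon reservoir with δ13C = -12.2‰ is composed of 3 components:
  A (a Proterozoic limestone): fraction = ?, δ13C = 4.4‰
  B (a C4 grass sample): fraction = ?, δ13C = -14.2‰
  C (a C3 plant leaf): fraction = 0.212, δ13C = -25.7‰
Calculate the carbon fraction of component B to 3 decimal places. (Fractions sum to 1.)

Let f_B and f_A be the unknown fractions; fractions sum to 1 so f_B + f_A = 0.788.
Mass balance: Σ fᵢ·δᵢ = δ_bulk ⇒ f_B·(-14.2) + f_A·(4.4) = -12.2 − (-5.448) = -6.752
Substitute f_A = 0.788 − f_B:
f_B·(-14.2 − 4.4) = -6.752 − 0.788×(4.4) = -10.219
f_B = -10.219 / -18.6 = 0.5494

0.549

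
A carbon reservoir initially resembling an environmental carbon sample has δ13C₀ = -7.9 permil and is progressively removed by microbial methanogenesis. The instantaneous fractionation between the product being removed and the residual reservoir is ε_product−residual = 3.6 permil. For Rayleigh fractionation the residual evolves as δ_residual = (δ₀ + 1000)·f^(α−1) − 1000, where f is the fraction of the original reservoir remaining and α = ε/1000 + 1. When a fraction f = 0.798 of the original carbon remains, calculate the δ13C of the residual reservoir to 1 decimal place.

-8.7 permil

Rayleigh residual: δ_res = (δ₀ + 1000)·f^(α−1) − 1000
α = ε/1000 + 1 = 1.00360, so α − 1 = 0.00360
f^(α−1) = 0.798^(0.00360) = 0.999188
δ_res = (-7.9 + 1000) × 0.999188 − 1000 = 991.294 − 1000 = -8.71 permil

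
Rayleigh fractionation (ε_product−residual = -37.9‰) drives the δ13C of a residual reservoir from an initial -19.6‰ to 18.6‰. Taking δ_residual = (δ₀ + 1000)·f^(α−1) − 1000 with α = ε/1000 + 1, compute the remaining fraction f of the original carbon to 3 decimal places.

0.365

α − 1 = ε/1000 = -0.0379
(δ_res + 1000)/(δ₀ + 1000) = (18.6 + 1000)/(-19.6 + 1000) = 1018.6/980.4 = 1.038964
f = 1.038964^(1/-0.0379) = exp(ln(1.038964)/-0.0379) = exp(0.03822/-0.0379)
f = exp(-1.0085) = 0.3648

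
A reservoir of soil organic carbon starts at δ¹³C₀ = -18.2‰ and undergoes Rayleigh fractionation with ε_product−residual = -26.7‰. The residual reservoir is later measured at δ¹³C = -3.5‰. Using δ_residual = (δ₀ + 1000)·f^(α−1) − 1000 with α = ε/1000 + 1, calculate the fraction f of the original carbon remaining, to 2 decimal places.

0.57

α − 1 = ε/1000 = -0.0267
(δ_res + 1000)/(δ₀ + 1000) = (-3.5 + 1000)/(-18.2 + 1000) = 996.5/981.8 = 1.014972
f = 1.014972^(1/-0.0267) = exp(ln(1.014972)/-0.0267) = exp(0.01486/-0.0267)
f = exp(-0.5566) = 0.5731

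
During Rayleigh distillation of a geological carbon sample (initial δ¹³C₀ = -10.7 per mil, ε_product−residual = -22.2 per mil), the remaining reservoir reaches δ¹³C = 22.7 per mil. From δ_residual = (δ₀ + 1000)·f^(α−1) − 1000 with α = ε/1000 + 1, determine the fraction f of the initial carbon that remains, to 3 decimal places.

α − 1 = ε/1000 = -0.0222
(δ_res + 1000)/(δ₀ + 1000) = (22.7 + 1000)/(-10.7 + 1000) = 1022.7/989.3 = 1.033761
f = 1.033761^(1/-0.0222) = exp(ln(1.033761)/-0.0222) = exp(0.03320/-0.0222)
f = exp(-1.4957) = 0.2241

0.224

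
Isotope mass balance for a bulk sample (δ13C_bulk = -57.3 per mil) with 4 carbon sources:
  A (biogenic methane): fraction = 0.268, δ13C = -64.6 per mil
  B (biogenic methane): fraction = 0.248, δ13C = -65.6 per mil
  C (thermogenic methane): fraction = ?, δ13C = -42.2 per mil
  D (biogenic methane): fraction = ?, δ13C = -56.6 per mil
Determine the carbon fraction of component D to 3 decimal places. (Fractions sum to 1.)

0.229

Let f_D and f_C be the unknown fractions; fractions sum to 1 so f_D + f_C = 0.484.
Mass balance: Σ fᵢ·δᵢ = δ_bulk ⇒ f_D·(-56.6) + f_C·(-42.2) = -57.3 − (-33.582) = -23.718
Substitute f_C = 0.484 − f_D:
f_D·(-56.6 − -42.2) = -23.718 − 0.484×(-42.2) = -3.294
f_D = -3.294 / -14.4 = 0.2287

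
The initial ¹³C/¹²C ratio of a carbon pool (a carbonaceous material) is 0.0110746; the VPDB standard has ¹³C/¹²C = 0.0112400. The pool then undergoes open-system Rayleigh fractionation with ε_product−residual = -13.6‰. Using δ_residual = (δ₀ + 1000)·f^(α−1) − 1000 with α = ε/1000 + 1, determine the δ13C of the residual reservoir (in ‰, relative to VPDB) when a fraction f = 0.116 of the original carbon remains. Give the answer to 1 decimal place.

14.6‰

δ₀ = (0.0110746/0.0112400 − 1)×1000 = (0.985285 − 1)×1000 = -14.715‰
α − 1 = ε/1000 = -0.0136
f^(α−1) = 0.116^(-0.0136) = 1.029730
δ_res = (-14.715 + 1000) × 1.029730 − 1000 = 1014.577 − 1000 = 14.58‰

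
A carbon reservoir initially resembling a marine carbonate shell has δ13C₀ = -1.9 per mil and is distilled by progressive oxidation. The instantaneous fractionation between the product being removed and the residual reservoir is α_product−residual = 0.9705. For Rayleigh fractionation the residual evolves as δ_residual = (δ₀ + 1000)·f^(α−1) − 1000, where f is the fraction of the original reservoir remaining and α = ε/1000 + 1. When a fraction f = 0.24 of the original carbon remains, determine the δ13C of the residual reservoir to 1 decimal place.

41.0 per mil

Rayleigh residual: δ_res = (δ₀ + 1000)·f^(α−1) − 1000
α − 1 = -0.02950
f^(α−1) = 0.24^(-0.02950) = 1.042999
δ_res = (-1.9 + 1000) × 1.042999 − 1000 = 1041.017 − 1000 = 41.02 per mil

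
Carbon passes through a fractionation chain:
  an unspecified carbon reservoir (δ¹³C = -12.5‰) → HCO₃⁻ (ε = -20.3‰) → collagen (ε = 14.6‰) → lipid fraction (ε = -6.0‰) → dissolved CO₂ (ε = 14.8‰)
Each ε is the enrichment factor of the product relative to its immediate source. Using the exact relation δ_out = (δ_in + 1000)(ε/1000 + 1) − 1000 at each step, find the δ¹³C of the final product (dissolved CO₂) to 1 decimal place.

-9.9‰

step 1: δ = (-12.50 + 1000)·(-20.3/1000 + 1) − 1000 = -32.55‰
step 2: δ = (-32.55 + 1000)·(14.6/1000 + 1) − 1000 = -18.42‰
step 3: δ = (-18.42 + 1000)·(-6.0/1000 + 1) − 1000 = -24.31‰
step 4: δ = (-24.31 + 1000)·(14.8/1000 + 1) − 1000 = -9.87‰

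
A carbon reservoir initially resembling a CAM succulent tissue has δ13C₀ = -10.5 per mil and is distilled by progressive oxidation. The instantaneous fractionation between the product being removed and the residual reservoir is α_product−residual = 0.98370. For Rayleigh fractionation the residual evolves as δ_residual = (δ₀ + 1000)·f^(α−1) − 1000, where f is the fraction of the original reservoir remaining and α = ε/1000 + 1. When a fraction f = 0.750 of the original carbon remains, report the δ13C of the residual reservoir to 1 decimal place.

Rayleigh residual: δ_res = (δ₀ + 1000)·f^(α−1) − 1000
α − 1 = -0.01630
f^(α−1) = 0.750^(-0.01630) = 1.004700
δ_res = (-10.5 + 1000) × 1.004700 − 1000 = 994.151 − 1000 = -5.85 per mil

-5.8 per mil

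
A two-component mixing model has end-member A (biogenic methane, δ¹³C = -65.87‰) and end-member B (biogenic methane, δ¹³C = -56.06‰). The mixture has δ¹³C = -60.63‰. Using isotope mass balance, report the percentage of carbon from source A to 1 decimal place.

δ_mix = f_A·δ_A + (1 − f_A)·δ_B  ⇒  f_A = (δ_mix − δ_B)/(δ_A − δ_B)
f_A = (-60.63 − (-56.06)) / (-65.87 − (-56.06))
f_A = -4.57 / -9.81 = 0.4659

46.6%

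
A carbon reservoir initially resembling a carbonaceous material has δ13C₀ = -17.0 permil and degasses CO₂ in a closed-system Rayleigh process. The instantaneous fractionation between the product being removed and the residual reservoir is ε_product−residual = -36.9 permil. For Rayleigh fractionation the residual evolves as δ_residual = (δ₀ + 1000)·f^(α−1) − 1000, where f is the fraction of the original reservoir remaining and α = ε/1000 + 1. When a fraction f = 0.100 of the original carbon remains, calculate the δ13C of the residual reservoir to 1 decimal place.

70.2 permil

Rayleigh residual: δ_res = (δ₀ + 1000)·f^(α−1) − 1000
α = ε/1000 + 1 = 0.96310, so α − 1 = -0.03690
f^(α−1) = 0.100^(-0.03690) = 1.088679
δ_res = (-17.0 + 1000) × 1.088679 − 1000 = 1070.172 − 1000 = 70.17 permil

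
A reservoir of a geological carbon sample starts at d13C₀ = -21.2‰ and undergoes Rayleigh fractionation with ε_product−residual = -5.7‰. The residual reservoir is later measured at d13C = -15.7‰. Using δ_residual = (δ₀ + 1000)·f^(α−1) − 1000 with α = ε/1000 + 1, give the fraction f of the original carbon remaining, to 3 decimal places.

α − 1 = ε/1000 = -0.0057
(δ_res + 1000)/(δ₀ + 1000) = (-15.7 + 1000)/(-21.2 + 1000) = 984.3/978.8 = 1.005619
f = 1.005619^(1/-0.0057) = exp(ln(1.005619)/-0.0057) = exp(0.00560/-0.0057)
f = exp(-0.9831) = 0.3742

0.374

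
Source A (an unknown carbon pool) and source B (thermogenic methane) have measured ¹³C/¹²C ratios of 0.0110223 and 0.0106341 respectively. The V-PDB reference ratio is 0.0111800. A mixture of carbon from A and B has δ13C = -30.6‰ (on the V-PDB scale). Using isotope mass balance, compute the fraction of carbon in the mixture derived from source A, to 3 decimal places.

δ_A = (0.0110223/0.0111800 − 1)×1000 = (0.985894 − 1)×1000 = -14.106‰
δ_B = (0.0106341/0.0111800 − 1)×1000 = (0.951172 − 1)×1000 = -48.828‰
f_A = (δ_mix − δ_B)/(δ_A − δ_B) = (-30.6 − (-48.828))/(-14.106 − (-48.828))
f_A = 18.228 / 34.723 = 0.5250

0.525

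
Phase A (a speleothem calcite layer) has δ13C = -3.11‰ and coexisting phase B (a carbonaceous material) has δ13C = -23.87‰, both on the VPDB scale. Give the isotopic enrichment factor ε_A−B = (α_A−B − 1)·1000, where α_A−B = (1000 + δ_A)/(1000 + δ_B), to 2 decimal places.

21.27‰

α_A−B = (1000 + -3.11) / (1000 + -23.87) = 996.89 / 976.13 = 1.021268
ε_A−B = (1.021268 − 1) × 1000 = 21.268‰
(The approximation ε ≈ δ_A − δ_B would give 20.76‰.)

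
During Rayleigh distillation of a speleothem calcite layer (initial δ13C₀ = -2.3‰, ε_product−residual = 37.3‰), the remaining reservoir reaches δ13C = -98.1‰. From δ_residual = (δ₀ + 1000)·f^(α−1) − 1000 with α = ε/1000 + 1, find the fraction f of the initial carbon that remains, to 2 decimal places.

0.07

α − 1 = ε/1000 = 0.0373
(δ_res + 1000)/(δ₀ + 1000) = (-98.1 + 1000)/(-2.3 + 1000) = 901.9/997.7 = 0.903979
f = 0.903979^(1/0.0373) = exp(ln(0.903979)/0.0373) = exp(-0.10095/0.0373)
f = exp(-2.7064) = 0.0668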